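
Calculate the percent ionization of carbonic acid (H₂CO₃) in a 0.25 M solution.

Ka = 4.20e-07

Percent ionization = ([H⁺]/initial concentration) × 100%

Using Ka equilibrium: x² + Ka×x - Ka×C = 0. Solving: [H⁺] = 3.2383e-04. Percent = (3.2383e-04/0.25) × 100

Percent ionization = 0.13%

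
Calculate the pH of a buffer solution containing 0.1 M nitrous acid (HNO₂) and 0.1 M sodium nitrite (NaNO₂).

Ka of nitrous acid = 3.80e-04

pKa = -log(3.80e-04) = 3.42. pH = pKa + log([A⁻]/[HA]) = 3.42 + log(0.1/0.1)

pH = 3.42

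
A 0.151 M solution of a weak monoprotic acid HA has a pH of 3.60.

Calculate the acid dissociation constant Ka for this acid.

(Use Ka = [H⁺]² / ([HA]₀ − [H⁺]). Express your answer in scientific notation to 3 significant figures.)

[H⁺] = 10^(−pH) = 10^(−3.60) = 2.512e-04 M. For HA ⇌ H⁺ + A⁻, Ka = [H⁺][A⁻]/[HA] = [H⁺]² / ([HA]₀ − [H⁺]) = (2.512e-04)² / (0.151 − 2.512e-04) = 4.19e-07.

K_a = 4.19e-07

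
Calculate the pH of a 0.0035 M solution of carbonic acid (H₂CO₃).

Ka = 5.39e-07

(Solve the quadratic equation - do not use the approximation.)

x² + Ka×x - Ka×C = 0. Using quadratic formula: [H⁺] = 4.3165e-05

pH = 4.36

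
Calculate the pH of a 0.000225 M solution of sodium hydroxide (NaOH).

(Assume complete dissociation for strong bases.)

[OH⁻] = 0.000225 M for strong base. pOH = -log[OH⁻] = 3.65, pH = 14 - pOH

pH = 10.35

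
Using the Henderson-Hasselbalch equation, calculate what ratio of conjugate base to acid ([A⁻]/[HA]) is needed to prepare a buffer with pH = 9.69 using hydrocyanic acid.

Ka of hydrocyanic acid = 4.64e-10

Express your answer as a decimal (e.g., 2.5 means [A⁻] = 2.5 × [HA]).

pKa = -log(4.64e-10) = 9.3335. pH = pKa + log([A⁻]/[HA]), so log([A⁻]/[HA]) = pH − pKa = 9.69 − 9.3335 = 0.3565. [A⁻]/[HA] = 10^(0.3565) = 2.27

[A⁻]/[HA] = 2.27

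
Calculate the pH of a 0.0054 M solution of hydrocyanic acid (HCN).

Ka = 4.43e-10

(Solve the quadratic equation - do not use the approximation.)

x² + Ka×x - Ka×C = 0. Using quadratic formula: [H⁺] = 1.5465e-06

pH = 5.81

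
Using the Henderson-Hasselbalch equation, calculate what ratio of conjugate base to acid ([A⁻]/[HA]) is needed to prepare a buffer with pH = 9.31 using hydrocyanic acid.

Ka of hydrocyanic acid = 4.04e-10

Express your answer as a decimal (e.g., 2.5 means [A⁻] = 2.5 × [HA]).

pKa = -log(4.04e-10) = 9.3936. pH = pKa + log([A⁻]/[HA]), so log([A⁻]/[HA]) = pH − pKa = 9.31 − 9.3936 = -0.0836. [A⁻]/[HA] = 10^(-0.0836) = 0.825

[A⁻]/[HA] = 0.825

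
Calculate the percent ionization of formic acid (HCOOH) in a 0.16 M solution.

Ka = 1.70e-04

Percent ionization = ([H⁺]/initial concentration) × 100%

Using Ka equilibrium: x² + Ka×x - Ka×C = 0. Solving: [H⁺] = 5.1311e-03. Percent = (5.1311e-03/0.16) × 100

Percent ionization = 3.21%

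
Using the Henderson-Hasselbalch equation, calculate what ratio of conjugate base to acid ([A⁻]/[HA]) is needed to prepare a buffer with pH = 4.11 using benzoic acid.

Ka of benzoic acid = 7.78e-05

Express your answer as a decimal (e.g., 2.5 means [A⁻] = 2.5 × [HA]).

pKa = -log(7.78e-05) = 4.1090. pH = pKa + log([A⁻]/[HA]), so log([A⁻]/[HA]) = pH − pKa = 4.11 − 4.1090 = 0.0010. [A⁻]/[HA] = 10^(0.0010) = 1.00

[A⁻]/[HA] = 1.00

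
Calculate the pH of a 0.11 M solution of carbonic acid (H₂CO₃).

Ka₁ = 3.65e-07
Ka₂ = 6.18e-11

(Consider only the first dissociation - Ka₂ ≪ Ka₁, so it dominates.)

First dissociation dominates. From Ka₁ = [H⁺][HA⁻]/[H₂A], x² + Ka₁·x − Ka₁·C = 0 with C = 0.11 M and Ka₁ = 3.65e-07. Solving: [H⁺] = (−Ka₁ + √(Ka₁² + 4·Ka₁·C)) / 2 = 2.0019e-04 M. pH = -log(2.0019e-04) = 3.70.

pH = 3.70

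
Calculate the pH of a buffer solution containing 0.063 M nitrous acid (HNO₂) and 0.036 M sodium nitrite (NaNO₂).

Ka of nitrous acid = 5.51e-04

pKa = -log(5.51e-04) = 3.26. pH = pKa + log([A⁻]/[HA]) = 3.26 + log(0.036/0.063)

pH = 3.02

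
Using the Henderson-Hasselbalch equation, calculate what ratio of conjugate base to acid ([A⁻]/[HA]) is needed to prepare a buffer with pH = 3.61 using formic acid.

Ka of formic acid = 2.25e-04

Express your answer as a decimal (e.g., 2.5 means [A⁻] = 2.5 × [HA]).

pKa = -log(2.25e-04) = 3.6478. pH = pKa + log([A⁻]/[HA]), so log([A⁻]/[HA]) = pH − pKa = 3.61 − 3.6478 = -0.0378. [A⁻]/[HA] = 10^(-0.0378) = 0.917

[A⁻]/[HA] = 0.917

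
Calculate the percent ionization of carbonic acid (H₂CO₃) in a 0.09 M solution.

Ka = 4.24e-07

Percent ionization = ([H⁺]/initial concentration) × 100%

Using Ka equilibrium: x² + Ka×x - Ka×C = 0. Solving: [H⁺] = 1.9513e-04. Percent = (1.9513e-04/0.09) × 100

Percent ionization = 0.217%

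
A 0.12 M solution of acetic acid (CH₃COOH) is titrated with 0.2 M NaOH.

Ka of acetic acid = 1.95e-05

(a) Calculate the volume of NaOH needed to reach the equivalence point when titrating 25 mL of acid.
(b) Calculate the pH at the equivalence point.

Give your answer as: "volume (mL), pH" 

moles acid = 0.12 × 25/1000 = 0.003 mol; V_base = moles/0.2 × 1000 = 15.0 mL. At equivalence only the conjugate base is present: [A⁻] = 0.003/0.040 = 7.5000e-02 M. Kb = Kw/Ka = 5.13e-10; [OH⁻] = √(Kb × [A⁻]) = 6.2017e-06; pOH = 5.21; pH = 14 - pOH = 8.79.

V = 15.0 mL, pH = 8.79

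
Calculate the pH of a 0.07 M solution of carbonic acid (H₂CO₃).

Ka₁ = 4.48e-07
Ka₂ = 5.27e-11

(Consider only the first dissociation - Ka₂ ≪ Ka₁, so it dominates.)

First dissociation dominates. From Ka₁ = [H⁺][HA⁻]/[H₂A], x² + Ka₁·x − Ka₁·C = 0 with C = 0.07 M and Ka₁ = 4.48e-07. Solving: [H⁺] = (−Ka₁ + √(Ka₁² + 4·Ka₁·C)) / 2 = 1.7686e-04 M. pH = -log(1.7686e-04) = 3.75.

pH = 3.75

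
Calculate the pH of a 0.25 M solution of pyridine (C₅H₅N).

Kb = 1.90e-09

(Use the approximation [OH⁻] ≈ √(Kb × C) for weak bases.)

[OH⁻] = √(Kb × C) = √(1.90e-09 × 0.25) = 2.1794e-05. pOH = 4.66, pH = 14 - pOH

pH = 9.34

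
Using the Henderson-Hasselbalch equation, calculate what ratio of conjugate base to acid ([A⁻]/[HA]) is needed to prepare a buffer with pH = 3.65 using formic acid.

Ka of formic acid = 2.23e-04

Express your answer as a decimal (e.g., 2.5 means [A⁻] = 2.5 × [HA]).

pKa = -log(2.23e-04) = 3.6517. pH = pKa + log([A⁻]/[HA]), so log([A⁻]/[HA]) = pH − pKa = 3.65 − 3.6517 = -0.0017. [A⁻]/[HA] = 10^(-0.0017) = 0.996

[A⁻]/[HA] = 0.996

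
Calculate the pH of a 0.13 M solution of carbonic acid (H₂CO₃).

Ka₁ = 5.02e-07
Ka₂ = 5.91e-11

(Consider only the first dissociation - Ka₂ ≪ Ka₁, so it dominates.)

First dissociation dominates. From Ka₁ = [H⁺][HA⁻]/[H₂A], x² + Ka₁·x − Ka₁·C = 0 with C = 0.13 M and Ka₁ = 5.02e-07. Solving: [H⁺] = (−Ka₁ + √(Ka₁² + 4·Ka₁·C)) / 2 = 2.5521e-04 M. pH = -log(2.5521e-04) = 3.59.

pH = 3.59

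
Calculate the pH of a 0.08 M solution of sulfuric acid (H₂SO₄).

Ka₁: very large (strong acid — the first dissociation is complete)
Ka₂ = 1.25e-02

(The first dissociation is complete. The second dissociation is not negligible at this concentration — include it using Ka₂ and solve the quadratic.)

First dissociation is complete: [H⁺]₀ = [HSO₄⁻]₀ = C = 0.08 M. Second dissociation HSO₄⁻ ⇌ H⁺ + SO₄²⁻: let x = [SO₄²⁻]. Ka₂ = (C + x)·x / (C − x) = 1.25e-02 → x² + (C + Ka₂)·x − Ka₂·C = 0 → x² + 0.09250·x − 1.000e-03 = 0. x = (−0.09250 + √(0.09250² + 4 × 1.000e-03)) / 2 = 9.7773e-03 M. [H⁺] = C + x = 0.08 + 9.7773e-03 = 8.9777e-02 M. pH = -log(8.9777e-02) = 1.05.

pH = 1.05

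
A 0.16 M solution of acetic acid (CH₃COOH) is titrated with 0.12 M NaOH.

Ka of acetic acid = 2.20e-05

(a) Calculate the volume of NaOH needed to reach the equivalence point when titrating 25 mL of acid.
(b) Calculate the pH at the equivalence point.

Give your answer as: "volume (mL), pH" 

moles acid = 0.16 × 25/1000 = 0.004 mol; V_base = moles/0.12 × 1000 = 33.3 mL. At equivalence only the conjugate base is present: [A⁻] = 0.004/0.058 = 6.8571e-02 M. Kb = Kw/Ka = 4.55e-10; [OH⁻] = √(Kb × [A⁻]) = 5.5829e-06; pOH = 5.25; pH = 14 - pOH = 8.75.

V = 33.3 mL, pH = 8.75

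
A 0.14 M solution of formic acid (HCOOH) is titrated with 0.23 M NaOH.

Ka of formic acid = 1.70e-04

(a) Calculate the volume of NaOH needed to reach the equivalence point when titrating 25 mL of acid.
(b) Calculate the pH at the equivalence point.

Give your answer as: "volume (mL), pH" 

moles acid = 0.14 × 25/1000 = 0.0035 mol; V_base = moles/0.23 × 1000 = 15.2 mL. At equivalence only the conjugate base is present: [A⁻] = 0.0035/0.040 = 8.7027e-02 M. Kb = Kw/Ka = 5.88e-11; [OH⁻] = √(Kb × [A⁻]) = 2.2626e-06; pOH = 5.65; pH = 14 - pOH = 8.35.

V = 15.2 mL, pH = 8.35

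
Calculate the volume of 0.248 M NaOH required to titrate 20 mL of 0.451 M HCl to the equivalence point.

At equivalence: moles acid = moles base. moles HCl = 0.451 × 20/1000 = 0.00902 mol. V_base = moles / 0.248 × 1000 = 36.4 mL.

V_{base} = 36.4 mL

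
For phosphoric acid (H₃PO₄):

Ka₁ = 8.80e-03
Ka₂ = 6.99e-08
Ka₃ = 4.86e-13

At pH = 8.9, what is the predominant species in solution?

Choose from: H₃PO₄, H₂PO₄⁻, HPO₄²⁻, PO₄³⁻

pKa₁ = 2.06, pKa₂ = 7.16, pKa₃ = 12.31. For a polyprotic acid the predominant species crosses at each pKa: below pKa_n the protonated form dominates, above it the deprotonated form does. At pH = 8.9, the predominant species is HPO₄²⁻.

HPO₄²⁻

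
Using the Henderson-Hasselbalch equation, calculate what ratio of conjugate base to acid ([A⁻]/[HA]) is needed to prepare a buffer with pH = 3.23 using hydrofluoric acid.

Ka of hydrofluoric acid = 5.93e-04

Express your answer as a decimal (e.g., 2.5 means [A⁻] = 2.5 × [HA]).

pKa = -log(5.93e-04) = 3.2269. pH = pKa + log([A⁻]/[HA]), so log([A⁻]/[HA]) = pH − pKa = 3.23 − 3.2269 = 0.0031. [A⁻]/[HA] = 10^(0.0031) = 1.01

[A⁻]/[HA] = 1.01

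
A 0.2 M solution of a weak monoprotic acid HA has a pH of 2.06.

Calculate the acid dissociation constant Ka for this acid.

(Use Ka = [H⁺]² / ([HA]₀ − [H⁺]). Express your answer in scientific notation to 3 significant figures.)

[H⁺] = 10^(−pH) = 10^(−2.06) = 8.710e-03 M. For HA ⇌ H⁺ + A⁻, Ka = [H⁺][A⁻]/[HA] = [H⁺]² / ([HA]₀ − [H⁺]) = (8.710e-03)² / (0.2 − 8.710e-03) = 3.97e-04.

K_a = 3.97e-04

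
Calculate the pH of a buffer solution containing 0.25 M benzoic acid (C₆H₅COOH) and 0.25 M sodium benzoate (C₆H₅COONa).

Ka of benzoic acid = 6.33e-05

pKa = -log(6.33e-05) = 4.20. pH = pKa + log([A⁻]/[HA]) = 4.20 + log(0.25/0.25)

pH = 4.20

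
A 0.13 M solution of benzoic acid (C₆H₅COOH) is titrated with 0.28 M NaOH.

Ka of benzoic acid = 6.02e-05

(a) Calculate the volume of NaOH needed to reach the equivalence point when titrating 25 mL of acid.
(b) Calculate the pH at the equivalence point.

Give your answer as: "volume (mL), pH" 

moles acid = 0.13 × 25/1000 = 0.00325 mol; V_base = moles/0.28 × 1000 = 11.6 mL. At equivalence only the conjugate base is present: [A⁻] = 0.00325/0.037 = 8.8780e-02 M. Kb = Kw/Ka = 1.66e-10; [OH⁻] = √(Kb × [A⁻]) = 3.8403e-06; pOH = 5.42; pH = 14 - pOH = 8.58.

V = 11.6 mL, pH = 8.58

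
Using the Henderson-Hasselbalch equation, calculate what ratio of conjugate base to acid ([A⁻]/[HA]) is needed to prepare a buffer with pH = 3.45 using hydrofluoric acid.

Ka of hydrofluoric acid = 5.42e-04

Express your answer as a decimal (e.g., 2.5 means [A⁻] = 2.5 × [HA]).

pKa = -log(5.42e-04) = 3.2660. pH = pKa + log([A⁻]/[HA]), so log([A⁻]/[HA]) = pH − pKa = 3.45 − 3.2660 = 0.1840. [A⁻]/[HA] = 10^(0.1840) = 1.53

[A⁻]/[HA] = 1.53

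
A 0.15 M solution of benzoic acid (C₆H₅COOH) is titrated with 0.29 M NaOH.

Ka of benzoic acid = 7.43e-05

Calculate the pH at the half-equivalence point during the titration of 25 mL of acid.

At half-equivalence [HA] = [A⁻], so Henderson-Hasselbalch gives pH = pKa = -log(7.43e-05) = 4.13.

pH = pKa = 4.13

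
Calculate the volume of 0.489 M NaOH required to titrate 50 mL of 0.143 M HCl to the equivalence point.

At equivalence: moles acid = moles base. moles HCl = 0.143 × 50/1000 = 0.00715 mol. V_base = moles / 0.489 × 1000 = 14.6 mL.

V_{base} = 14.6 mL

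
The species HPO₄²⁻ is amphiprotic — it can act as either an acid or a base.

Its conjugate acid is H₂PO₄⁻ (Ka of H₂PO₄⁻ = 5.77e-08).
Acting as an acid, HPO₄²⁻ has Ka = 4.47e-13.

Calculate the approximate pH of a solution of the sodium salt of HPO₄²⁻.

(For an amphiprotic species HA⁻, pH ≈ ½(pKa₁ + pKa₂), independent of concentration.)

pKa₁ = -log(5.77e-08) = 7.24; pKa₂ = -log(4.47e-13) = 12.35. For an amphiprotic species, pH ≈ ½(pKa₁ + pKa₂) = ½(7.24 + 12.35) = 9.79.

pH = 9.79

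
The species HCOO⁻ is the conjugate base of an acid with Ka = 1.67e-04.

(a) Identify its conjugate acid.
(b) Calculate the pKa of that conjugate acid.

(a) The conjugate acid is formed by adding one H⁺ to HCOO⁻, giving HCOOH. (b) pKa = -log(Ka) = -log(1.67e-04) = 3.78.

Conjugate acid: HCOOH; pK_a = 3.78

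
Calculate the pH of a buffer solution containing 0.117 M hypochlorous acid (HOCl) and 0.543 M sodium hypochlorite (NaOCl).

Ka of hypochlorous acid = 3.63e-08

pKa = -log(3.63e-08) = 7.44. pH = pKa + log([A⁻]/[HA]) = 7.44 + log(0.543/0.117)

pH = 8.11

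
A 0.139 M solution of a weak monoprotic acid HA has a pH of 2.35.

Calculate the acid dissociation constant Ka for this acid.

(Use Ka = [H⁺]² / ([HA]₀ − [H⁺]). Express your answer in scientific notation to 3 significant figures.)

[H⁺] = 10^(−pH) = 10^(−2.35) = 4.467e-03 M. For HA ⇌ H⁺ + A⁻, Ka = [H⁺][A⁻]/[HA] = [H⁺]² / ([HA]₀ − [H⁺]) = (4.467e-03)² / (0.139 − 4.467e-03) = 1.48e-04.

K_a = 1.48e-04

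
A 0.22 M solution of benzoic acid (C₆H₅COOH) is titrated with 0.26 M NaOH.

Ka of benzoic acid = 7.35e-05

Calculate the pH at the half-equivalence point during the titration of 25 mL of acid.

At half-equivalence [HA] = [A⁻], so Henderson-Hasselbalch gives pH = pKa = -log(7.35e-05) = 4.13.

pH = pKa = 4.13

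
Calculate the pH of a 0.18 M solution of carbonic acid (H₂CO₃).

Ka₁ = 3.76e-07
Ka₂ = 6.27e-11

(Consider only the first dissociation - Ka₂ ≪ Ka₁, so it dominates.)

First dissociation dominates. From Ka₁ = [H⁺][HA⁻]/[H₂A], x² + Ka₁·x − Ka₁·C = 0 with C = 0.18 M and Ka₁ = 3.76e-07. Solving: [H⁺] = (−Ka₁ + √(Ka₁² + 4·Ka₁·C)) / 2 = 2.5997e-04 M. pH = -log(2.5997e-04) = 3.59.

pH = 3.59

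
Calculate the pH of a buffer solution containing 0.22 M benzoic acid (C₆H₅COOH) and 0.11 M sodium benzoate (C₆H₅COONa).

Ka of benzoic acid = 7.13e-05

pKa = -log(7.13e-05) = 4.15. pH = pKa + log([A⁻]/[HA]) = 4.15 + log(0.11/0.22)

pH = 3.85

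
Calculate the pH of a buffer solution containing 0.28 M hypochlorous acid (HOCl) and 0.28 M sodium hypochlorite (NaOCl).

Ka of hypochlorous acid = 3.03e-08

pKa = -log(3.03e-08) = 7.52. pH = pKa + log([A⁻]/[HA]) = 7.52 + log(0.28/0.28)

pH = 7.52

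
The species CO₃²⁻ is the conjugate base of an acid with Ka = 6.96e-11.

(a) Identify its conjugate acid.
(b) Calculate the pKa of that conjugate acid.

(a) The conjugate acid is formed by adding one H⁺ to CO₃²⁻, giving HCO₃⁻. (b) pKa = -log(Ka) = -log(6.96e-11) = 10.16.

Conjugate acid: HCO₃⁻; pK_a = 10.16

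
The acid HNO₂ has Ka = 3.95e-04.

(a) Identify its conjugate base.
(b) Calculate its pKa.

(a) The conjugate base is formed by removing one H⁺ from HNO₂, giving NO₂⁻. (b) pKa = -log(Ka) = -log(3.95e-04) = 3.40.

Conjugate base: NO₂⁻; pK_a = 3.40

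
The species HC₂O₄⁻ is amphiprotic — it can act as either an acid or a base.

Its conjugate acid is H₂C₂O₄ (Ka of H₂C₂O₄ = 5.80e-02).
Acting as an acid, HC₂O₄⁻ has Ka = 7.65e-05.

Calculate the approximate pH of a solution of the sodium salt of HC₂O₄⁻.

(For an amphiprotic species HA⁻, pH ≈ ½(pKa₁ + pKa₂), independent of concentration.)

pKa₁ = -log(5.80e-02) = 1.24; pKa₂ = -log(7.65e-05) = 4.12. For an amphiprotic species, pH ≈ ½(pKa₁ + pKa₂) = ½(1.24 + 4.12) = 2.68.

pH = 2.68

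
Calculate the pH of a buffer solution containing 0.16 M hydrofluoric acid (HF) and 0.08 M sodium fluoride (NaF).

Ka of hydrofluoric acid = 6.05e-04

pKa = -log(6.05e-04) = 3.22. pH = pKa + log([A⁻]/[HA]) = 3.22 + log(0.08/0.16)

pH = 2.92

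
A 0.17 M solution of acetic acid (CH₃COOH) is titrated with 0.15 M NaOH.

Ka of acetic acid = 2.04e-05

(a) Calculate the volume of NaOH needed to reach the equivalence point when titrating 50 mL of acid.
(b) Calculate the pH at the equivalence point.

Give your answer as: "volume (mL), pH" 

moles acid = 0.17 × 50/1000 = 0.0085 mol; V_base = moles/0.15 × 1000 = 56.7 mL. At equivalence only the conjugate base is present: [A⁻] = 0.0085/0.107 = 7.9687e-02 M. Kb = Kw/Ka = 4.90e-10; [OH⁻] = √(Kb × [A⁻]) = 6.2500e-06; pOH = 5.20; pH = 14 - pOH = 8.80.

V = 56.7 mL, pH = 8.80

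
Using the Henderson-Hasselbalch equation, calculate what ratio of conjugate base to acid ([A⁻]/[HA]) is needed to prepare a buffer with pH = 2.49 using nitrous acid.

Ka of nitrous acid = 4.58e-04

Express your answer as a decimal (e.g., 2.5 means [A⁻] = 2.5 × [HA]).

pKa = -log(4.58e-04) = 3.3391. pH = pKa + log([A⁻]/[HA]), so log([A⁻]/[HA]) = pH − pKa = 2.49 − 3.3391 = -0.8491. [A⁻]/[HA] = 10^(-0.8491) = 0.142

[A⁻]/[HA] = 0.142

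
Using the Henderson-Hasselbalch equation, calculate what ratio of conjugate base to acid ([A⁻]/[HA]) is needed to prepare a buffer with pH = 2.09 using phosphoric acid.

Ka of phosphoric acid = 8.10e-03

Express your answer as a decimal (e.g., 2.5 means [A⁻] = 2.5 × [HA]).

pKa = -log(8.10e-03) = 2.0915. pH = pKa + log([A⁻]/[HA]), so log([A⁻]/[HA]) = pH − pKa = 2.09 − 2.0915 = -0.0015. [A⁻]/[HA] = 10^(-0.0015) = 0.997

[A⁻]/[HA] = 0.997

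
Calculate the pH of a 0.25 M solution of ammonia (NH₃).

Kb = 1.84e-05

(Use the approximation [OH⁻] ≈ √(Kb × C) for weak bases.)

[OH⁻] = √(Kb × C) = √(1.84e-05 × 0.25) = 2.1448e-03. pOH = 2.67, pH = 14 - pOH

pH = 11.33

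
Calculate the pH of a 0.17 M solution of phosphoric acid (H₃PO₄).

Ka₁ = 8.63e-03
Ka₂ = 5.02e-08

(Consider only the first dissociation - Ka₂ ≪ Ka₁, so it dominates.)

First dissociation dominates. From Ka₁ = [H⁺][HA⁻]/[H₂A], x² + Ka₁·x − Ka₁·C = 0 with C = 0.17 M and Ka₁ = 8.63e-03. Solving: [H⁺] = (−Ka₁ + √(Ka₁² + 4·Ka₁·C)) / 2 = 3.4230e-02 M. pH = -log(3.4230e-02) = 1.47.

pH = 1.47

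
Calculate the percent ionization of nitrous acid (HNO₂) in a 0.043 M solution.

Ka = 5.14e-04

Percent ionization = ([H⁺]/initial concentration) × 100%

Using Ka equilibrium: x² + Ka×x - Ka×C = 0. Solving: [H⁺] = 4.4513e-03. Percent = (4.4513e-03/0.043) × 100

Percent ionization = 10.4%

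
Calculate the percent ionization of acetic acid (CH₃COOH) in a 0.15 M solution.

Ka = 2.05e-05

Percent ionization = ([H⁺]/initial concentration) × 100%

Using Ka equilibrium: x² + Ka×x - Ka×C = 0. Solving: [H⁺] = 1.7433e-03. Percent = (1.7433e-03/0.15) × 100

Percent ionization = 1.16%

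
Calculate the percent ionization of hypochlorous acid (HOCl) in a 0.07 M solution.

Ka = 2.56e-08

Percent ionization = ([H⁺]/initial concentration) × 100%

Using Ka equilibrium: x² + Ka×x - Ka×C = 0. Solving: [H⁺] = 4.2319e-05. Percent = (4.2319e-05/0.07) × 100

Percent ionization = 0.0605%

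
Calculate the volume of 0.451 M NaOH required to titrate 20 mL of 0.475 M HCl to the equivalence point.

At equivalence: moles acid = moles base. moles HCl = 0.475 × 20/1000 = 0.0095 mol. V_base = moles / 0.451 × 1000 = 21.1 mL.

V_{base} = 21.1 mL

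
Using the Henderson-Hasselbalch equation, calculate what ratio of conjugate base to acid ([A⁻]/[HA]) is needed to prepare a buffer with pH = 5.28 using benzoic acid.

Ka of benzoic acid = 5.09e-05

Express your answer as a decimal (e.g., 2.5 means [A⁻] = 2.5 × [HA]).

pKa = -log(5.09e-05) = 4.2933. pH = pKa + log([A⁻]/[HA]), so log([A⁻]/[HA]) = pH − pKa = 5.28 − 4.2933 = 0.9867. [A⁻]/[HA] = 10^(0.9867) = 9.70

[A⁻]/[HA] = 9.70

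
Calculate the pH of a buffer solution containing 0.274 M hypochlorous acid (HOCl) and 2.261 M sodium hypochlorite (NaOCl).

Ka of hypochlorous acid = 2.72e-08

pKa = -log(2.72e-08) = 7.57. pH = pKa + log([A⁻]/[HA]) = 7.57 + log(2.261/0.274)

pH = 8.48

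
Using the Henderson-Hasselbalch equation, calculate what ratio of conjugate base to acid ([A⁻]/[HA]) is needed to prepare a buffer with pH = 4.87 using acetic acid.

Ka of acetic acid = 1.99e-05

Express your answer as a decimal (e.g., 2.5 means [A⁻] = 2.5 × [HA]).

pKa = -log(1.99e-05) = 4.7011. pH = pKa + log([A⁻]/[HA]), so log([A⁻]/[HA]) = pH − pKa = 4.87 − 4.7011 = 0.1689. [A⁻]/[HA] = 10^(0.1689) = 1.48

[A⁻]/[HA] = 1.48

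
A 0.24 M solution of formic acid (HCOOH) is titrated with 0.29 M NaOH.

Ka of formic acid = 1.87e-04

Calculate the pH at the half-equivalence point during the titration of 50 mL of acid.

At half-equivalence [HA] = [A⁻], so Henderson-Hasselbalch gives pH = pKa = -log(1.87e-04) = 3.73.

pH = pKa = 3.73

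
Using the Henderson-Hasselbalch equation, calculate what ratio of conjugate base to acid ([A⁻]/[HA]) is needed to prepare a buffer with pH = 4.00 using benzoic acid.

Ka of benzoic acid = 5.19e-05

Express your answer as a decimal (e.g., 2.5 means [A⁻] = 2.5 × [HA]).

pKa = -log(5.19e-05) = 4.2848. pH = pKa + log([A⁻]/[HA]), so log([A⁻]/[HA]) = pH − pKa = 4.00 − 4.2848 = -0.2848. [A⁻]/[HA] = 10^(-0.2848) = 0.519

[A⁻]/[HA] = 0.519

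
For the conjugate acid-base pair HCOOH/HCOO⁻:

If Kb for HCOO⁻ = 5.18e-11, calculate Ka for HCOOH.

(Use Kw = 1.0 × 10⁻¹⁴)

For a conjugate pair Ka × Kb = Kw, so Ka = Kw/Kb = 1.0 × 10⁻¹⁴ / 5.18e-11 = 1.93e-04.

K_a = 1.93e-04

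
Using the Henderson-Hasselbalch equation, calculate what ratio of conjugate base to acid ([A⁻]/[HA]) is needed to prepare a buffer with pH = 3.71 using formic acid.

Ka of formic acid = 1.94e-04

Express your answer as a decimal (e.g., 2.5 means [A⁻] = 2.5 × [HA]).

pKa = -log(1.94e-04) = 3.7122. pH = pKa + log([A⁻]/[HA]), so log([A⁻]/[HA]) = pH − pKa = 3.71 − 3.7122 = -0.0022. [A⁻]/[HA] = 10^(-0.0022) = 0.995

[A⁻]/[HA] = 0.995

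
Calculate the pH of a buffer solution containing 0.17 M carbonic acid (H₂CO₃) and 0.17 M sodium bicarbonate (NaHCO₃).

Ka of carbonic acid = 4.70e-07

pKa = -log(4.70e-07) = 6.33. pH = pKa + log([A⁻]/[HA]) = 6.33 + log(0.17/0.17)

pH = 6.33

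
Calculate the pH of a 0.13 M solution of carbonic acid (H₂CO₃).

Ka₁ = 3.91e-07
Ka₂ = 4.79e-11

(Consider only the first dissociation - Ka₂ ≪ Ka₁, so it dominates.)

First dissociation dominates. From Ka₁ = [H⁺][HA⁻]/[H₂A], x² + Ka₁·x − Ka₁·C = 0 with C = 0.13 M and Ka₁ = 3.91e-07. Solving: [H⁺] = (−Ka₁ + √(Ka₁² + 4·Ka₁·C)) / 2 = 2.2526e-04 M. pH = -log(2.2526e-04) = 3.65.

pH = 3.65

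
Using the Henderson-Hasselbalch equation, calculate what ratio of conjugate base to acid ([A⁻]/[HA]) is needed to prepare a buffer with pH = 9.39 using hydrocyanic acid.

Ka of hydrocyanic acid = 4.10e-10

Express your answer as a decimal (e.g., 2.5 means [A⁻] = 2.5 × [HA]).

pKa = -log(4.10e-10) = 9.3872. pH = pKa + log([A⁻]/[HA]), so log([A⁻]/[HA]) = pH − pKa = 9.39 − 9.3872 = 0.0028. [A⁻]/[HA] = 10^(0.0028) = 1.01

[A⁻]/[HA] = 1.01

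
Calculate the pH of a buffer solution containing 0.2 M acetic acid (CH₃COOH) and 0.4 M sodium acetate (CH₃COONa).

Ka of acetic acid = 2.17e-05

pKa = -log(2.17e-05) = 4.66. pH = pKa + log([A⁻]/[HA]) = 4.66 + log(0.4/0.2)

pH = 4.96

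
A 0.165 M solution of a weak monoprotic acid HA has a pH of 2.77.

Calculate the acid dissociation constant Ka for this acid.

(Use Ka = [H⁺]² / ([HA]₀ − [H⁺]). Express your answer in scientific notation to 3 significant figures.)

[H⁺] = 10^(−pH) = 10^(−2.77) = 1.698e-03 M. For HA ⇌ H⁺ + A⁻, Ka = [H⁺][A⁻]/[HA] = [H⁺]² / ([HA]₀ − [H⁺]) = (1.698e-03)² / (0.165 − 1.698e-03) = 1.77e-05.

K_a = 1.77e-05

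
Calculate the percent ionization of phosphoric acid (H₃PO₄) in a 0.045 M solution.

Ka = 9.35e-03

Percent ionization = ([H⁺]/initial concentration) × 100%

Using Ka equilibrium: x² + Ka×x - Ka×C = 0. Solving: [H⁺] = 1.6363e-02. Percent = (1.6363e-02/0.045) × 100

Percent ionization = 36.4%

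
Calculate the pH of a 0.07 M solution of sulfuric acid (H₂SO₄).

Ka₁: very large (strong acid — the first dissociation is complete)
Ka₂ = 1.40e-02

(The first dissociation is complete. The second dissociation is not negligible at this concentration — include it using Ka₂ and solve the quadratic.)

First dissociation is complete: [H⁺]₀ = [HSO₄⁻]₀ = C = 0.07 M. Second dissociation HSO₄⁻ ⇌ H⁺ + SO₄²⁻: let x = [SO₄²⁻]. Ka₂ = (C + x)·x / (C − x) = 1.40e-02 → x² + (C + Ka₂)·x − Ka₂·C = 0 → x² + 0.08400·x − 9.800e-04 = 0. x = (−0.08400 + √(0.08400² + 4 × 9.800e-04)) / 2 = 1.0383e-02 M. [H⁺] = C + x = 0.07 + 1.0383e-02 = 8.0383e-02 M. pH = -log(8.0383e-02) = 1.09.

pH = 1.09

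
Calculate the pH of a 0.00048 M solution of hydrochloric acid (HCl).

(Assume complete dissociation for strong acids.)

[H⁺] = 0.00048 M for strong acid. pH = -log[H⁺] = -log(0.00048)

pH = 3.32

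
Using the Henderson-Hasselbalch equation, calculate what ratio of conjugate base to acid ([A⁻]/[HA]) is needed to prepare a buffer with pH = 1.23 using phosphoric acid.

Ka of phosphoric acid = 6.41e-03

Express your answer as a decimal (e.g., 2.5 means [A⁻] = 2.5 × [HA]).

pKa = -log(6.41e-03) = 2.1931. pH = pKa + log([A⁻]/[HA]), so log([A⁻]/[HA]) = pH − pKa = 1.23 − 2.1931 = -0.9631. [A⁻]/[HA] = 10^(-0.9631) = 0.109

[A⁻]/[HA] = 0.109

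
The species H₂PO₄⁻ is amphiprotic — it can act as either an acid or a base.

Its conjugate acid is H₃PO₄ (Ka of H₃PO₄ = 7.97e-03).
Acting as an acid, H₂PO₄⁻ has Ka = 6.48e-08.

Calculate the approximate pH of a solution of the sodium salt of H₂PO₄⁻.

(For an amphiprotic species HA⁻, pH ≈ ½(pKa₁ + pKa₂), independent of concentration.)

pKa₁ = -log(7.97e-03) = 2.10; pKa₂ = -log(6.48e-08) = 7.19. For an amphiprotic species, pH ≈ ½(pKa₁ + pKa₂) = ½(2.10 + 7.19) = 4.64.

pH = 4.64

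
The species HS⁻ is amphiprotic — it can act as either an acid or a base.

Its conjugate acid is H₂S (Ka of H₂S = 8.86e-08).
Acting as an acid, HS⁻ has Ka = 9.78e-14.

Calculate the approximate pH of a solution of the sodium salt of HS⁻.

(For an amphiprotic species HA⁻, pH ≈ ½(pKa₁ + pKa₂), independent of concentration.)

pKa₁ = -log(8.86e-08) = 7.05; pKa₂ = -log(9.78e-14) = 13.01. For an amphiprotic species, pH ≈ ½(pKa₁ + pKa₂) = ½(7.05 + 13.01) = 10.03.

pH = 10.03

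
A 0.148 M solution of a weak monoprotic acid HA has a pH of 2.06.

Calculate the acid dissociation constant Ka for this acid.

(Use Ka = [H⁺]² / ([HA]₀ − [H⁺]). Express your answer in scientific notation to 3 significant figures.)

[H⁺] = 10^(−pH) = 10^(−2.06) = 8.710e-03 M. For HA ⇌ H⁺ + A⁻, Ka = [H⁺][A⁻]/[HA] = [H⁺]² / ([HA]₀ − [H⁺]) = (8.710e-03)² / (0.148 − 8.710e-03) = 5.45e-04.

K_a = 5.45e-04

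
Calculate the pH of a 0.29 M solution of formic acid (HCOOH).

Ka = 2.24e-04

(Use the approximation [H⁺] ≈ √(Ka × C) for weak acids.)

[H⁺] = √(Ka × C) = √(2.24e-04 × 0.29) = 8.0598e-03. pH = -log(8.0598e-03)

pH = 2.09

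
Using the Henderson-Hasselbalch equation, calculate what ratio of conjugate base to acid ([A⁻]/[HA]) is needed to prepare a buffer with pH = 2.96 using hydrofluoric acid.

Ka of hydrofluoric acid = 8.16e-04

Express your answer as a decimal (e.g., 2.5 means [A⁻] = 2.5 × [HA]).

pKa = -log(8.16e-04) = 3.0883. pH = pKa + log([A⁻]/[HA]), so log([A⁻]/[HA]) = pH − pKa = 2.96 − 3.0883 = -0.1283. [A⁻]/[HA] = 10^(-0.1283) = 0.744

[A⁻]/[HA] = 0.744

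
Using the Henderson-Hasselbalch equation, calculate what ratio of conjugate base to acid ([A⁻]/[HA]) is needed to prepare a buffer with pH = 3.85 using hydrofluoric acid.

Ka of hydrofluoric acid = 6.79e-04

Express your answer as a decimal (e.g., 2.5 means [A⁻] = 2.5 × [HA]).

pKa = -log(6.79e-04) = 3.1681. pH = pKa + log([A⁻]/[HA]), so log([A⁻]/[HA]) = pH − pKa = 3.85 − 3.1681 = 0.6819. [A⁻]/[HA] = 10^(0.6819) = 4.81

[A⁻]/[HA] = 4.81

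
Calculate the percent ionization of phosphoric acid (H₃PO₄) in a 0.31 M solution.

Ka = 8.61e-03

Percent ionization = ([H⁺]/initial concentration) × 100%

Using Ka equilibrium: x² + Ka×x - Ka×C = 0. Solving: [H⁺] = 4.7537e-02. Percent = (4.7537e-02/0.31) × 100

Percent ionization = 15.3%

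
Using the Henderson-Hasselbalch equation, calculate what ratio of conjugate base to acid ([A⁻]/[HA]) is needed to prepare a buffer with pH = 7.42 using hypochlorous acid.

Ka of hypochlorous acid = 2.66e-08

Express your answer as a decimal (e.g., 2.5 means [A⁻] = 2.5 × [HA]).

pKa = -log(2.66e-08) = 7.5751. pH = pKa + log([A⁻]/[HA]), so log([A⁻]/[HA]) = pH − pKa = 7.42 − 7.5751 = -0.1551. [A⁻]/[HA] = 10^(-0.1551) = 0.700

[A⁻]/[HA] = 0.700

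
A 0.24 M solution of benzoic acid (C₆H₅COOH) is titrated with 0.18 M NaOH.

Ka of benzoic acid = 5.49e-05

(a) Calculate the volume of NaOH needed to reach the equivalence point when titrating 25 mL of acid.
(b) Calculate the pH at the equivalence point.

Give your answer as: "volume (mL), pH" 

moles acid = 0.24 × 25/1000 = 0.006 mol; V_base = moles/0.18 × 1000 = 33.3 mL. At equivalence only the conjugate base is present: [A⁻] = 0.006/0.058 = 1.0286e-01 M. Kb = Kw/Ka = 1.82e-10; [OH⁻] = √(Kb × [A⁻]) = 4.3284e-06; pOH = 5.36; pH = 14 - pOH = 8.64.

V = 33.3 mL, pH = 8.64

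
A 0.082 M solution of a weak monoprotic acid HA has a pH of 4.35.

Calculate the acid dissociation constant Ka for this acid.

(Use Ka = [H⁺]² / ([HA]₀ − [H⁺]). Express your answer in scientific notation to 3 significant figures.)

[H⁺] = 10^(−pH) = 10^(−4.35) = 4.467e-05 M. For HA ⇌ H⁺ + A⁻, Ka = [H⁺][A⁻]/[HA] = [H⁺]² / ([HA]₀ − [H⁺]) = (4.467e-05)² / (0.082 − 4.467e-05) = 2.43e-08.

K_a = 2.43e-08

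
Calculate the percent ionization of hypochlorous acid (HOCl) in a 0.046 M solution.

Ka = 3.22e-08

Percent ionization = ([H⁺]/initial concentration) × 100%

Using Ka equilibrium: x² + Ka×x - Ka×C = 0. Solving: [H⁺] = 3.8470e-05. Percent = (3.8470e-05/0.046) × 100

Percent ionization = 0.0836%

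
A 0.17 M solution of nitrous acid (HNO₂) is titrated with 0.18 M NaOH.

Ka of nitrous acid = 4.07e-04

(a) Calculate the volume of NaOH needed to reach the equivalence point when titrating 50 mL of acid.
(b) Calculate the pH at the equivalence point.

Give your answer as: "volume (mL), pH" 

moles acid = 0.17 × 50/1000 = 0.0085 mol; V_base = moles/0.18 × 1000 = 47.2 mL. At equivalence only the conjugate base is present: [A⁻] = 0.0085/0.097 = 8.7429e-02 M. Kb = Kw/Ka = 2.46e-11; [OH⁻] = √(Kb × [A⁻]) = 1.4656e-06; pOH = 5.83; pH = 14 - pOH = 8.17.

V = 47.2 mL, pH = 8.17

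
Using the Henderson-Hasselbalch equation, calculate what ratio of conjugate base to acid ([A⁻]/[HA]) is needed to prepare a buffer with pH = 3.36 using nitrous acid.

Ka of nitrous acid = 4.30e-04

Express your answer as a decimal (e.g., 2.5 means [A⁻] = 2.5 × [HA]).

pKa = -log(4.30e-04) = 3.3665. pH = pKa + log([A⁻]/[HA]), so log([A⁻]/[HA]) = pH − pKa = 3.36 − 3.3665 = -0.0065. [A⁻]/[HA] = 10^(-0.0065) = 0.985

[A⁻]/[HA] = 0.985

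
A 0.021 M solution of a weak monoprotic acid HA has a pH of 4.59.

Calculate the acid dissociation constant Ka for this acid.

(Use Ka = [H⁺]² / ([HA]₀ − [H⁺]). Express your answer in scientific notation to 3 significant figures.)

[H⁺] = 10^(−pH) = 10^(−4.59) = 2.570e-05 M. For HA ⇌ H⁺ + A⁻, Ka = [H⁺][A⁻]/[HA] = [H⁺]² / ([HA]₀ − [H⁺]) = (2.570e-05)² / (0.021 − 2.570e-05) = 3.15e-08.

K_a = 3.15e-08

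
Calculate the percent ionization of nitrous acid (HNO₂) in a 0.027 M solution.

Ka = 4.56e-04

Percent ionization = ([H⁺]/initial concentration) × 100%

Using Ka equilibrium: x² + Ka×x - Ka×C = 0. Solving: [H⁺] = 3.2882e-03. Percent = (3.2882e-03/0.027) × 100

Percent ionization = 12.2%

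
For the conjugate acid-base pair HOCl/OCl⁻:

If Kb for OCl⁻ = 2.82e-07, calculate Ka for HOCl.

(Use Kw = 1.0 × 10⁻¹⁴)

For a conjugate pair Ka × Kb = Kw, so Ka = Kw/Kb = 1.0 × 10⁻¹⁴ / 2.82e-07 = 3.55e-08.

K_a = 3.55e-08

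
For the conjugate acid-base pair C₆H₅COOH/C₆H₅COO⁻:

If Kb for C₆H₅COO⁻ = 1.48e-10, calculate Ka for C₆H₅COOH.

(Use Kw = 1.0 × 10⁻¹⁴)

For a conjugate pair Ka × Kb = Kw, so Ka = Kw/Kb = 1.0 × 10⁻¹⁴ / 1.48e-10 = 6.76e-05.

K_a = 6.76e-05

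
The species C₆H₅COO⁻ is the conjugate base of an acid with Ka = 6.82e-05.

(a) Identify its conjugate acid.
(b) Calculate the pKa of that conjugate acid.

(a) The conjugate acid is formed by adding one H⁺ to C₆H₅COO⁻, giving C₆H₅COOH. (b) pKa = -log(Ka) = -log(6.82e-05) = 4.17.

Conjugate acid: C₆H₅COOH; pK_a = 4.17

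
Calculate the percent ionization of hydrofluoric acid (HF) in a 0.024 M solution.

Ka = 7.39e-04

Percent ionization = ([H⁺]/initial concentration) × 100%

Using Ka equilibrium: x² + Ka×x - Ka×C = 0. Solving: [H⁺] = 3.8581e-03. Percent = (3.8581e-03/0.024) × 100

Percent ionization = 16.1%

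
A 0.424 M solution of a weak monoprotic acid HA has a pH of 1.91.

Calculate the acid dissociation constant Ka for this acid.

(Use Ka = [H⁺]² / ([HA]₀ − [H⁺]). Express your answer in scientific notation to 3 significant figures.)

[H⁺] = 10^(−pH) = 10^(−1.91) = 1.230e-02 M. For HA ⇌ H⁺ + A⁻, Ka = [H⁺][A⁻]/[HA] = [H⁺]² / ([HA]₀ − [H⁺]) = (1.230e-02)² / (0.424 − 1.230e-02) = 3.68e-04.

K_a = 3.68e-04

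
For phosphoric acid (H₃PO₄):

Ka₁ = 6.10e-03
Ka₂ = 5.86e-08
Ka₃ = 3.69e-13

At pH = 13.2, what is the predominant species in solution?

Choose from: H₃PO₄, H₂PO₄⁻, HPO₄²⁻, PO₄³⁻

pKa₁ = 2.21, pKa₂ = 7.23, pKa₃ = 12.43. For a polyprotic acid the predominant species crosses at each pKa: below pKa_n the protonated form dominates, above it the deprotonated form does. At pH = 13.2, the predominant species is PO₄³⁻.

PO₄³⁻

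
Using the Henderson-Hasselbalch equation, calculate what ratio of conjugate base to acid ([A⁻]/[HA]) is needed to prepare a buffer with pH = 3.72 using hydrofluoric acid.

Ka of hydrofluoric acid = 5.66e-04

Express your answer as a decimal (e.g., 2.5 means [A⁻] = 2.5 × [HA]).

pKa = -log(5.66e-04) = 3.2472. pH = pKa + log([A⁻]/[HA]), so log([A⁻]/[HA]) = pH − pKa = 3.72 − 3.2472 = 0.4728. [A⁻]/[HA] = 10^(0.4728) = 2.97

[A⁻]/[HA] = 2.97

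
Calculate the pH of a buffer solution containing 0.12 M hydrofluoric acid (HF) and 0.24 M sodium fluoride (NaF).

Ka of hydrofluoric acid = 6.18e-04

pKa = -log(6.18e-04) = 3.21. pH = pKa + log([A⁻]/[HA]) = 3.21 + log(0.24/0.12)

pH = 3.51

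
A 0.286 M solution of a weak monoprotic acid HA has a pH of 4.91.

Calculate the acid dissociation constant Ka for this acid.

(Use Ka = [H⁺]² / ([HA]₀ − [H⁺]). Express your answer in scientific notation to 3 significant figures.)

[H⁺] = 10^(−pH) = 10^(−4.91) = 1.230e-05 M. For HA ⇌ H⁺ + A⁻, Ka = [H⁺][A⁻]/[HA] = [H⁺]² / ([HA]₀ − [H⁺]) = (1.230e-05)² / (0.286 − 1.230e-05) = 5.29e-10.

K_a = 5.29e-10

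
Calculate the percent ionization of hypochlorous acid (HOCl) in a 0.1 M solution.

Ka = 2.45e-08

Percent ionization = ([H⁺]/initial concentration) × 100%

Using Ka equilibrium: x² + Ka×x - Ka×C = 0. Solving: [H⁺] = 4.9485e-05. Percent = (4.9485e-05/0.1) × 100

Percent ionization = 0.0495%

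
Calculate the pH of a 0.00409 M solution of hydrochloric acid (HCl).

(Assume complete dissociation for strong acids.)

[H⁺] = 0.00409 M for strong acid. pH = -log[H⁺] = -log(0.00409)

pH = 2.39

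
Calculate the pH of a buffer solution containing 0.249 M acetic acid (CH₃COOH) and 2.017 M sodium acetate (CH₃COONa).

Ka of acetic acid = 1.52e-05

pKa = -log(1.52e-05) = 4.82. pH = pKa + log([A⁻]/[HA]) = 4.82 + log(2.017/0.249)

pH = 5.73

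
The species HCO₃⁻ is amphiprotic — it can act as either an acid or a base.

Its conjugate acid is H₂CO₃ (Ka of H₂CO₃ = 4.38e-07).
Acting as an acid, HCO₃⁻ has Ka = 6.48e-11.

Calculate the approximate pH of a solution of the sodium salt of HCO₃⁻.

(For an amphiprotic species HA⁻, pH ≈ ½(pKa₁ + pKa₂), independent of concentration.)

pKa₁ = -log(4.38e-07) = 6.36; pKa₂ = -log(6.48e-11) = 10.19. For an amphiprotic species, pH ≈ ½(pKa₁ + pKa₂) = ½(6.36 + 10.19) = 8.27.

pH = 8.27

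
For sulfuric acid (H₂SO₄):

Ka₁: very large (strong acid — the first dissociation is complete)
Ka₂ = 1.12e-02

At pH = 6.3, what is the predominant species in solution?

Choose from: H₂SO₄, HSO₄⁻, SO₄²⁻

The first dissociation is complete, so H₂SO₄ itself is never the predominant species in water; pKa₂ = -log(1.12e-02) = 1.95. For a polyprotic acid the predominant species crosses at each pKa: below pKa_n the protonated form dominates, above it the deprotonated form does. At pH = 6.3, the predominant species is SO₄²⁻.

SO₄²⁻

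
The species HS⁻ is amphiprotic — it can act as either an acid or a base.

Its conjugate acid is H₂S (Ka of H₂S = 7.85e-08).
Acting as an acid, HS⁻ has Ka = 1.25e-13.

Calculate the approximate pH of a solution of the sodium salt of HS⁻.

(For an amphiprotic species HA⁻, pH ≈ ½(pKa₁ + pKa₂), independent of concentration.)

pKa₁ = -log(7.85e-08) = 7.11; pKa₂ = -log(1.25e-13) = 12.90. For an amphiprotic species, pH ≈ ½(pKa₁ + pKa₂) = ½(7.11 + 12.90) = 10.00.

pH = 10.00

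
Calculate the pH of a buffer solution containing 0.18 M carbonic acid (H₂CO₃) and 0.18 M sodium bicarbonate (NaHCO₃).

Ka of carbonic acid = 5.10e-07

pKa = -log(5.10e-07) = 6.29. pH = pKa + log([A⁻]/[HA]) = 6.29 + log(0.18/0.18)

pH = 6.29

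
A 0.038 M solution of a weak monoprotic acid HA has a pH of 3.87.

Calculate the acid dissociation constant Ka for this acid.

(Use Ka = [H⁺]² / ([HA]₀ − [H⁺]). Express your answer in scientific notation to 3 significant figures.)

[H⁺] = 10^(−pH) = 10^(−3.87) = 1.349e-04 M. For HA ⇌ H⁺ + A⁻, Ka = [H⁺][A⁻]/[HA] = [H⁺]² / ([HA]₀ − [H⁺]) = (1.349e-04)² / (0.038 − 1.349e-04) = 4.81e-07.

K_a = 4.81e-07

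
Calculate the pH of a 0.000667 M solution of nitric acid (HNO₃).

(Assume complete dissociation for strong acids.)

[H⁺] = 0.000667 M for strong acid. pH = -log[H⁺] = -log(0.000667)

pH = 3.18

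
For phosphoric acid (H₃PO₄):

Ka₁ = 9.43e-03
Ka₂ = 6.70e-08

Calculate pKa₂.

pKa₂ = -log(Ka₂) = -log(6.70e-08) = 7.17.

pK_{a2} = 7.17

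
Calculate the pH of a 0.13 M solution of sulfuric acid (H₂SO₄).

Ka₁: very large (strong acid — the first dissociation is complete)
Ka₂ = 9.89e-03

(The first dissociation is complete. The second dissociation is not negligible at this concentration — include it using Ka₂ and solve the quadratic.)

First dissociation is complete: [H⁺]₀ = [HSO₄⁻]₀ = C = 0.13 M. Second dissociation HSO₄⁻ ⇌ H⁺ + SO₄²⁻: let x = [SO₄²⁻]. Ka₂ = (C + x)·x / (C − x) = 9.89e-03 → x² + (C + Ka₂)·x − Ka₂·C = 0 → x² + 0.13989·x − 1.286e-03 = 0. x = (−0.13989 + √(0.13989² + 4 × 1.286e-03)) / 2 = 8.6553e-03 M. [H⁺] = C + x = 0.13 + 8.6553e-03 = 1.3866e-01 M. pH = -log(1.3866e-01) = 0.86.

pH = 0.86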